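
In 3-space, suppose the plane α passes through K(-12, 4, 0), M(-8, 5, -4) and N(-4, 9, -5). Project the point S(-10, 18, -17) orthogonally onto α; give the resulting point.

KM = (4, 1, -4), KN = (8, 5, -5); a normal to α is KM × KN = (15, -12, 12).
Using K: α has equation 15x - 12y + 12z = -228.
Foot = S − λn with λ = (n·S − d)/|n|² = (-570 − (-228))/513 = -2/3.
Foot = (-10, 18, -17) − (-2/3)·(15, -12, 12) = (0, 10, -9).

(0, 10, -9)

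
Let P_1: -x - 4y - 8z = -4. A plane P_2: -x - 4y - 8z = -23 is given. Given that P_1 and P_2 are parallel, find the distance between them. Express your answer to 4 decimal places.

Same normal n = (-1, -4, -8) with |n| = √81; distance = |-4 − (-23)| / |n| = 19/√81 ≈ 2.1111.

2.1111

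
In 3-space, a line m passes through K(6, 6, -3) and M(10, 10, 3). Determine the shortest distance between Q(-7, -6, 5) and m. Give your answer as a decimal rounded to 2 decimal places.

18.36

A direction vector for m is M − K = (4, 4, 6).
Taking (6, 6, -3) on m with direction v = (4, 4, 6): w = Q − (6, 6, -3) = (-13, -12, 8), and w × v = (-104, 110, -4).
Distance = |w × v| / |v| = √22932 / √68 ≈ 18.36.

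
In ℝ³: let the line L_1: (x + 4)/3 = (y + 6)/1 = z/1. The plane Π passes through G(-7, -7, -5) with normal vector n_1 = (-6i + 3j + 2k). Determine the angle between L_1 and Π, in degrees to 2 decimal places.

34.05

L_1 has direction (3, 1, 1) through (-4, -6, 0).
Π: n_1·r = n_1·G gives -6x + 3y + 2z = 11.
sin θ = |n·v| / (|n||v|) = |-13| / (√49 · √11) = 0.55995.
θ ≈ 34.05°.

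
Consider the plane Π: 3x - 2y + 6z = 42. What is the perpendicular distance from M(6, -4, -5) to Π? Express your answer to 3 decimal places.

n·M − d = (3)·(6) + (-2)·(-4) + (6)·(-5) − 42 = -46; |n| = √49.
Distance = |-46| / √49 = 46/√49 ≈ 6.571.

6.571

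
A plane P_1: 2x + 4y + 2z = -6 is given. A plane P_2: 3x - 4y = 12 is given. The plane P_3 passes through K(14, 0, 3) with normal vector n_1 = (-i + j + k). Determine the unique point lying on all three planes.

(4, 0, -7)

P_3: n_1·r = n_1·K gives -x + y + z = -11.
Solving the 3×3 linear system 2x + 4y + 2z = -6, 3x - 4y = 12, -x + y + z = -11 (e.g. by elimination or Cramer's rule, determinant = -22) gives (4, 0, -7).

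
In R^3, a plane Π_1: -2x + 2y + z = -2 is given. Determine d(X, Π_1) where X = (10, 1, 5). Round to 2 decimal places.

n·X − d = (-2)·(10) + (2)·(1) + (1)·(5) − (-2) = -11; |n| = √9.
Distance = |-11| / √9 = 11/√9 ≈ 3.67.

3.67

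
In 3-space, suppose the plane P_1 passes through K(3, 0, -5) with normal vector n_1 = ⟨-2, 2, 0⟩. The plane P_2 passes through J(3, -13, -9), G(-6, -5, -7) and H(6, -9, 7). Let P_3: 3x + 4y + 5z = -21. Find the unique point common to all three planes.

P_1: n_1·r = n_1·K gives -2x + 2y = -6.
JG = (-9, 8, 2), JH = (3, 4, 16); a normal to P_2 is JG × JH = (120, 150, -60).
Using J: P_2 has equation 120x + 150y - 60z = -1050.
Solving the 3×3 linear system -2x + 2y = -6, 120x + 150y - 60z = -1050, 3x + 4y + 5z = -21 (e.g. by elimination or Cramer's rule, determinant = -3540) gives (-2, -5, 1).

(-2, -5, 1)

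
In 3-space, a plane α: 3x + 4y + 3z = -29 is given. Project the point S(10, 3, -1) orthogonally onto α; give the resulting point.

(4, -5, -7)

Foot = S − λn with λ = (n·S − d)/|n|² = (39 − (-29))/34 = 2.
Foot = (10, 3, -1) − 2·(3, 4, 3) = (4, -5, -7).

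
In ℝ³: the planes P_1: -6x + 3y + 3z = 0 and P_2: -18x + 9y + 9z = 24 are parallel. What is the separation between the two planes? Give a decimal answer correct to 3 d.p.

1.089

Rescale P_2 by 1/3: -6x + 3y + 3z = 8. Then distance = |0 − 8| / √54 ≈ 1.089.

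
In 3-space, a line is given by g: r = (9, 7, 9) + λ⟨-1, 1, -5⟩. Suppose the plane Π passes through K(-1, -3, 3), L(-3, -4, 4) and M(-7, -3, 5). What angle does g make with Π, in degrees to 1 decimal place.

60.5

KL = (-2, -1, 1), KM = (-6, 0, 2); a normal to Π is KL × KM = (-2, -2, -6).
Using K: Π has equation -2x - 2y - 6z = -10.
sin θ = |n·v| / (|n||v|) = |30| / (√44 · √27) = 0.87039.
θ ≈ 60.5°.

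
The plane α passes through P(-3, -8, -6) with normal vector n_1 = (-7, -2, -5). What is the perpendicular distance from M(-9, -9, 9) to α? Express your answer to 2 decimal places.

3.51

α: n_1·r = n_1·P gives -7x - 2y - 5z = 67.
n·M − d = (-7)·(-9) + (-2)·(-9) + (-5)·(9) − 67 = -31; |n| = √78.
Distance = |-31| / √78 = 31/√78 ≈ 3.51.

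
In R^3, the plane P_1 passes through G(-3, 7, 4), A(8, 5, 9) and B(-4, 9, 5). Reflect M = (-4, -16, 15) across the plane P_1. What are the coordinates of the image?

(14, 8, -15)

GA = (11, -2, 5), GB = (-1, 2, 1); a normal to P_1 is GA × GB = (-12, -16, 20).
Using G: P_1 has equation -12x - 16y + 20z = 4.
λ = (n·M − d)/|n|² = (604 − 4)/800 = 3/4.
Reflection = M − 2λn = (-4, -16, 15) − (3/2)·(-12, -16, 20) = (14, 8, -15).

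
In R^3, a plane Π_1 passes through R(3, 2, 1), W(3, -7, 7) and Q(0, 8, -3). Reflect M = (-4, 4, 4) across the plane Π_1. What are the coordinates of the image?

RW = (0, -9, 6), RQ = (-3, 6, -4); a normal to Π_1 is RW × RQ = (0, -18, -27).
Using R: Π_1 has equation -18y - 27z = -63.
λ = (n·M − d)/|n|² = (-180 − (-63))/1053 = -1/9.
Reflection = M − 2λn = (-4, 4, 4) − (-2/9)·(0, -18, -27) = (-4, 0, -2).

(-4, 0, -2)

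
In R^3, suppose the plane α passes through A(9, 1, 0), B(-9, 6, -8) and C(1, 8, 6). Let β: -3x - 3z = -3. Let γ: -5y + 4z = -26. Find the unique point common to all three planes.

(0, 6, 1)

AB = (-18, 5, -8), AC = (-8, 7, 6); a normal to α is AB × AC = (86, 172, -86).
Using A: α has equation 86x + 172y - 86z = 946.
Solving the 3×3 linear system 86x + 172y - 86z = 946, -3x - 3z = -3, -5y + 4z = -26 (e.g. by elimination or Cramer's rule, determinant = -516) gives (0, 6, 1).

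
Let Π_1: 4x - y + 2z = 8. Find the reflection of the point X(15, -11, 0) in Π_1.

(-9, -5, -12)

λ = (n·X − d)/|n|² = (71 − 8)/21 = 3.
Reflection = X − 2λn = (15, -11, 0) − 6·(4, -1, 2) = (-9, -5, -12).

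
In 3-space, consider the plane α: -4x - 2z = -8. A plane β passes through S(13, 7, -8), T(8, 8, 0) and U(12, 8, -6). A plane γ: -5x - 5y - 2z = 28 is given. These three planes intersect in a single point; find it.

(-1, -7, 6)

ST = (-5, 1, 8), SU = (-1, 1, 2); a normal to β is ST × SU = (-6, 2, -4).
Using S: β has equation -6x + 2y - 4z = -32.
Solving the 3×3 linear system -4x - 2z = -8, -6x + 2y - 4z = -32, -5x - 5y - 2z = 28 (e.g. by elimination or Cramer's rule, determinant = 16) gives (-1, -7, 6).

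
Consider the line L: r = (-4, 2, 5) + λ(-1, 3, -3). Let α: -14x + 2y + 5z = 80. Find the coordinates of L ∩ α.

Substitute r = (-4, 2, 5) + t(-1, 3, -3) into the plane: 85 + 5t = 80, so t = -1.
Intersection: (-4, 2, 5) + (-1)·(-1, 3, -3) = (-3, -1, 8).

(-3, -1, 8)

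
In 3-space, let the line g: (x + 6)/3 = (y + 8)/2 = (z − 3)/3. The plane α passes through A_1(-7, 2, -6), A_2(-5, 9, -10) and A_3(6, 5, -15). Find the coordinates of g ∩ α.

(-9, -10, 0)

g has direction (3, 2, 3) through (-6, -8, 3).
A_1A_2 = (2, 7, -4), A_1A_3 = (13, 3, -9); a normal to α is A_1A_2 × A_1A_3 = (-51, -34, -85).
Using A_1: α has equation -51x - 34y - 85z = 799.
Substitute r = (-6, -8, 3) + t(3, 2, 3) into the plane: 323 + (-476)t = 799, so t = -1.
Intersection: (-6, -8, 3) + (-1)·(3, 2, 3) = (-9, -10, 0).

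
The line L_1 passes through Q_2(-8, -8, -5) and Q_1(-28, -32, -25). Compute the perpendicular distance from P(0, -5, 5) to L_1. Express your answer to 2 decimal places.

6.11

A direction vector for L_1 is Q_1 − Q_2 = (-20, -24, -20).
Taking (-8, -8, -5) on L_1 with direction v = (-20, -24, -20): w = P − (-8, -8, -5) = (8, 3, 10), and w × v = (180, -40, -132).
Distance = |w × v| / |v| = √51424 / √1376 ≈ 6.11.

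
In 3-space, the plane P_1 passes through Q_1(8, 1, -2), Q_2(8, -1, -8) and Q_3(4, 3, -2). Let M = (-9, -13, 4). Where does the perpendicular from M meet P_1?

Q_1Q_2 = (0, -2, -6), Q_1Q_3 = (-4, 2, 0); a normal to P_1 is Q_1Q_2 × Q_1Q_3 = (12, 24, -8).
Using Q_1: P_1 has equation 12x + 24y - 8z = 136.
Foot = M − λn with λ = (n·M − d)/|n|² = (-452 − 136)/784 = -3/4.
Foot = (-9, -13, 4) − (-3/4)·(12, 24, -8) = (0, 5, -2).

(0, 5, -2)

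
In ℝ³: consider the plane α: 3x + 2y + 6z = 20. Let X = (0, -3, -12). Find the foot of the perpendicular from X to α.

(6, 1, 0)

Foot = X − λn with λ = (n·X − d)/|n|² = (-78 − 20)/49 = -2.
Foot = (0, -3, -12) − (-2)·(3, 2, 6) = (6, 1, 0).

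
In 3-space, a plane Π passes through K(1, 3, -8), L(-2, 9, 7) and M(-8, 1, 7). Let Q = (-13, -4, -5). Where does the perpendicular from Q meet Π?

(-9, -7, -3)

KL = (-3, 6, 15), KM = (-9, -2, 15); a normal to Π is KL × KM = (120, -90, 60).
Using K: Π has equation 120x - 90y + 60z = -630.
Foot = Q − λn with λ = (n·Q − d)/|n|² = (-1500 − (-630))/26100 = -1/30.
Foot = (-13, -4, -5) − (-1/30)·(120, -90, 60) = (-9, -7, -3).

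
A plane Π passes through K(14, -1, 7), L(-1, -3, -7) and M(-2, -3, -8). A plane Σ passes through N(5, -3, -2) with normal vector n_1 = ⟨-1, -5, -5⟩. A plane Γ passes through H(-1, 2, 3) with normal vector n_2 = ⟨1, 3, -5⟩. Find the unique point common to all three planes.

KL = (-15, -2, -14), KM = (-16, -2, -15); a normal to Π is KL × KM = (2, -1, -2).
Using K: Π has equation 2x - y - 2z = 15.
Σ: n_1·r = n_1·N gives -x - 5y - 5z = 20.
Γ: n_2·r = n_2·H gives x + 3y - 5z = -10.
Solving the 3×3 linear system 2x - y - 2z = 15, -x - 5y - 5z = 20, x + 3y - 5z = -10 (e.g. by elimination or Cramer's rule, determinant = 86) gives (5, -5, 0).

(5, -5, 0)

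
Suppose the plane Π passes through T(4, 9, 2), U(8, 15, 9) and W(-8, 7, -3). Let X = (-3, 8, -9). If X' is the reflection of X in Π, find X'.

TU = (4, 6, 7), TW = (-12, -2, -5); a normal to Π is TU × TW = (-16, -64, 64).
Using T: Π has equation -16x - 64y + 64z = -512.
λ = (n·X − d)/|n|² = (-1040 − (-512))/8448 = -1/16.
Reflection = X − 2λn = (-3, 8, -9) − (-1/8)·(-16, -64, 64) = (-5, 0, -1).

(-5, 0, -1)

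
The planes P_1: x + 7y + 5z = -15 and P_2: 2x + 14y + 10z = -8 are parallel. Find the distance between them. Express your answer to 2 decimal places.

1.27

Rescale P_2 by 1/2: x + 7y + 5z = -4. Then distance = |-15 − (-4)| / √75 ≈ 1.27.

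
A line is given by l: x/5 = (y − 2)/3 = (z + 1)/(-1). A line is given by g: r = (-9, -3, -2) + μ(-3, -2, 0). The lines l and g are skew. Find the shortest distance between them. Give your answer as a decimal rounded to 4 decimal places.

l has direction (5, 3, -1) through (0, 2, -1).
Common perpendicular direction n = (5, 3, -1) × (-3, -2, 0) = (-2, 3, -1).
With w = (-9, -3, -2) − (0, 2, -1) = (-9, -5, -1), w · n = 4.
Distance = |w · n| / |n| = |4| / √14 ≈ 1.0690.

1.0690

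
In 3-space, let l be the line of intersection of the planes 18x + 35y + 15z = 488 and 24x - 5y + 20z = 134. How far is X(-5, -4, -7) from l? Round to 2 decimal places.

19.95

Direction of l: (18, 35, 15) × (24, -5, 20) = (775, 0, -930).
A point on l: solving the two plane equations with x = 6 gives (6, 10, 2).
Taking (6, 10, 2) on l with direction v = (775, 0, -930): w = X − (6, 10, 2) = (-11, -14, -9), and w × v = (13020, -17205, 10850).
Distance = |w × v| / |v| = √583254925 / √1465525 ≈ 19.95.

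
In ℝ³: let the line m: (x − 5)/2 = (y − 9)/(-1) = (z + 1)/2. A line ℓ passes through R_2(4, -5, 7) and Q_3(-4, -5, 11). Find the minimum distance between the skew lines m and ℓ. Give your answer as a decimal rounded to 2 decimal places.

10.78

m has direction (2, -1, 2) through (5, 9, -1).
A direction vector for ℓ is Q_3 − R_2 = (-8, 0, 4).
Common perpendicular direction n = (2, -1, 2) × (-8, 0, 4) = (-4, -24, -8).
With w = (4, -5, 7) − (5, 9, -1) = (-1, -14, 8), w · n = 276.
Distance = |w · n| / |n| = |276| / √656 ≈ 10.78.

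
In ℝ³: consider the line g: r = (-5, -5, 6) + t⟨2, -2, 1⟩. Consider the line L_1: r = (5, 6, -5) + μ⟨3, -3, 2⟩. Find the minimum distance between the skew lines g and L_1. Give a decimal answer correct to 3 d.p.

Common perpendicular direction n = (2, -2, 1) × (3, -3, 2) = (-1, -1, 0).
With w = (5, 6, -5) − (-5, -5, 6) = (10, 11, -11), w · n = -21.
Distance = |w · n| / |n| = |-21| / √2 ≈ 14.849.

14.849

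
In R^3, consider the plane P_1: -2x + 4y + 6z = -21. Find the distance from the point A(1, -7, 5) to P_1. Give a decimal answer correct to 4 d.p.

n·A − d = (-2)·(1) + (4)·(-7) + (6)·(5) − (-21) = 21; |n| = √56.
Distance = |21| / √56 = 21/√56 ≈ 2.8062.

2.8062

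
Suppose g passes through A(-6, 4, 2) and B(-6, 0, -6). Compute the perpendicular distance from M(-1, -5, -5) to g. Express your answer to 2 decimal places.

A direction vector for g is B − A = (0, -4, -8).
Taking (-6, 4, 2) on g with direction v = (0, -4, -8): w = M − (-6, 4, 2) = (5, -9, -7), and w × v = (44, 40, -20).
Distance = |w × v| / |v| = √3936 / √80 ≈ 7.01.

7.01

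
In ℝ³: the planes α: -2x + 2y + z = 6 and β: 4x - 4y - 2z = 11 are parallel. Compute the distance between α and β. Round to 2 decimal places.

3.83

Rescale β by 1/(-2): -2x + 2y + z = -11/2. Then distance = |6 − (-11/2)| / √9 ≈ 3.83.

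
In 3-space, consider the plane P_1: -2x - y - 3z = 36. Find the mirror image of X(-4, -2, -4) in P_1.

(-8, -4, -10)

λ = (n·X − d)/|n|² = (22 − 36)/14 = -1.
Reflection = X − 2λn = (-4, -2, -4) − (-2)·(-2, -1, -3) = (-8, -4, -10).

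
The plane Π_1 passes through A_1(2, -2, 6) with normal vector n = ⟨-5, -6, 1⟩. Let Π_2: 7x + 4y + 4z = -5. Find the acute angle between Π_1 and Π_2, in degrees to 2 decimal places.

39.09

Π_1: n·r = n·A_1 gives -5x - 6y + z = 8.
cos θ = |n₁·n₂| / (|n₁||n₂|) = |-55| / (√62 · √81).
θ = arccos(0.77611) ≈ 39.09°.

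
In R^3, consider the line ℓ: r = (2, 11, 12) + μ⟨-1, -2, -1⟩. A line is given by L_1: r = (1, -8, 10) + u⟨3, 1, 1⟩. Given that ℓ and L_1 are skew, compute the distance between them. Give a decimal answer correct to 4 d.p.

Common perpendicular direction n = (-1, -2, -1) × (3, 1, 1) = (-1, -2, 5).
With w = (1, -8, 10) − (2, 11, 12) = (-1, -19, -2), w · n = 29.
Distance = |w · n| / |n| = |29| / √30 ≈ 5.2947.

5.2947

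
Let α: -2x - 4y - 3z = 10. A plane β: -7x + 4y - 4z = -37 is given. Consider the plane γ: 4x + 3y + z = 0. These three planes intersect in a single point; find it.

Solving the 3×3 linear system -2x - 4y - 3z = 10, -7x + 4y - 4z = -37, 4x + 3y + z = 0 (e.g. by elimination or Cramer's rule, determinant = 115) gives (3, -4, 0).

(3, -4, 0)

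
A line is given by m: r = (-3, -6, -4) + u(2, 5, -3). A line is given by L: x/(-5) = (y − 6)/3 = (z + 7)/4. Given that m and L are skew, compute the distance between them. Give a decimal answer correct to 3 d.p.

1.813

L has direction (-5, 3, 4) through (0, 6, -7).
Common perpendicular direction n = (2, 5, -3) × (-5, 3, 4) = (29, 7, 31).
With w = (0, 6, -7) − (-3, -6, -4) = (3, 12, -3), w · n = 78.
Distance = |w · n| / |n| = |78| / √1851 ≈ 1.813.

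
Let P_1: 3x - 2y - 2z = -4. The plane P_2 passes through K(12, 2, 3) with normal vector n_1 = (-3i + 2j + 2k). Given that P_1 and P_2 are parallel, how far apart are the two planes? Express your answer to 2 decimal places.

7.28

P_2: n_1·r = n_1·K gives -3x + 2y + 2z = -26.
Rescale P_2 by 1/(-1): 3x - 2y - 2z = 26. Then distance = |-4 − 26| / √17 ≈ 7.28.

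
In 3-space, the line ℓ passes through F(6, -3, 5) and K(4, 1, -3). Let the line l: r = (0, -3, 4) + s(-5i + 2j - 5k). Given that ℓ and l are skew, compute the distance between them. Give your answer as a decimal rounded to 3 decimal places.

0.234

A direction vector for ℓ is K − F = (-2, 4, -8).
Common perpendicular direction n = (-2, 4, -8) × (-5, 2, -5) = (-4, 30, 16).
With w = (0, -3, 4) − (6, -3, 5) = (-6, 0, -1), w · n = 8.
Distance = |w · n| / |n| = |8| / √1172 ≈ 0.234.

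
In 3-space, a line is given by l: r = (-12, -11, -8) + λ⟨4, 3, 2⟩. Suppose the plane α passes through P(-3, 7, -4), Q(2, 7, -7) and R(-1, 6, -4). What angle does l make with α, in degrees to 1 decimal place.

62.6

PQ = (5, 0, -3), PR = (2, -1, 0); a normal to α is PQ × PR = (-3, -6, -5).
Using P: α has equation -3x - 6y - 5z = -13.
sin θ = |n·v| / (|n||v|) = |-40| / (√70 · √29) = 0.88779.
θ ≈ 62.6°.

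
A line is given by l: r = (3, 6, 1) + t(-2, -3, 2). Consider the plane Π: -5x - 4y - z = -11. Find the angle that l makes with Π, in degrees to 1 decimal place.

48.5

sin θ = |n·v| / (|n||v|) = |20| / (√42 · √17) = 0.74848.
θ ≈ 48.5°.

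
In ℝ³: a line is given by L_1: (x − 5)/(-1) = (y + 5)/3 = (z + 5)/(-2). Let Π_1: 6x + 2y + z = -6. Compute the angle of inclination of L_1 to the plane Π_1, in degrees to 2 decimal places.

4.79

L_1 has direction (-1, 3, -2) through (5, -5, -5).
sin θ = |n·v| / (|n||v|) = |-2| / (√41 · √14) = 0.08348.
θ ≈ 4.79°.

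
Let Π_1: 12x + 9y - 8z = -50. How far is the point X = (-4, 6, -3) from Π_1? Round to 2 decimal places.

n·X − d = (12)·(-4) + (9)·(6) + (-8)·(-3) − (-50) = 80; |n| = √289.
Distance = |80| / √289 = 80/√289 ≈ 4.71.

4.71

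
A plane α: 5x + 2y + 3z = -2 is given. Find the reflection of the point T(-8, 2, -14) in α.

λ = (n·T − d)/|n|² = (-78 − (-2))/38 = -2.
Reflection = T − 2λn = (-8, 2, -14) − (-4)·(5, 2, 3) = (12, 10, -2).

(12, 10, -2)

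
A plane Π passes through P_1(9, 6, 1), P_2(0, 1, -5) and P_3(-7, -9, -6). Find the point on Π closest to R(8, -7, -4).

P_1P_2 = (-9, -5, -6), P_1P_3 = (-16, -15, -7); a normal to Π is P_1P_2 × P_1P_3 = (-55, 33, 55).
Using P_1: Π has equation -55x + 33y + 55z = -242.
Foot = R − λn with λ = (n·R − d)/|n|² = (-891 − (-242))/7139 = -1/11.
Foot = (8, -7, -4) − (-1/11)·(-55, 33, 55) = (3, -4, 1).

(3, -4, 1)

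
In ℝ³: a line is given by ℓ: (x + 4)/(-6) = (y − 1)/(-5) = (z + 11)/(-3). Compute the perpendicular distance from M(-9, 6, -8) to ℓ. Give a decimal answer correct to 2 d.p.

7.67

ℓ has direction (-6, -5, -3) through (-4, 1, -11).
Taking (-4, 1, -11) on ℓ with direction v = (-6, -5, -3): w = M − (-4, 1, -11) = (-5, 5, 3), and w × v = (0, -33, 55).
Distance = |w × v| / |v| = √4114 / √70 ≈ 7.67.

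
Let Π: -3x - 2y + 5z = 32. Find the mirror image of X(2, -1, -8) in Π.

(-10, -9, 12)

λ = (n·X − d)/|n|² = (-44 − 32)/38 = -2.
Reflection = X − 2λn = (2, -1, -8) − (-4)·(-3, -2, 5) = (-10, -9, 12).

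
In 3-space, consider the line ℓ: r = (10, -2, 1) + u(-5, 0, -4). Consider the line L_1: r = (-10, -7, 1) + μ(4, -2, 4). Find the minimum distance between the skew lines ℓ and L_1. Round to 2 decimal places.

Common perpendicular direction n = (-5, 0, -4) × (4, -2, 4) = (-8, 4, 10).
With w = (-10, -7, 1) − (10, -2, 1) = (-20, -5, 0), w · n = 140.
Distance = |w · n| / |n| = |140| / √180 ≈ 10.43.

10.43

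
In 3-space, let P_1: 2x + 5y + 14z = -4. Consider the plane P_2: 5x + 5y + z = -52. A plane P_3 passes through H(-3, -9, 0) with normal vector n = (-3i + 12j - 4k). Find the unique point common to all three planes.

P_3: n·r = n·H gives -3x + 12y - 4z = -99.
Solving the 3×3 linear system 2x + 5y + 14z = -4, 5x + 5y + z = -52, -3x + 12y - 4z = -99 (e.g. by elimination or Cramer's rule, determinant = 1071) gives (-3, -8, 3).

(-3, -8, 3)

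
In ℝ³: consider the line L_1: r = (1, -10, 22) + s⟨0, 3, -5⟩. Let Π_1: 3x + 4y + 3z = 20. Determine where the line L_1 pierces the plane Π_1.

(1, -1, 7)

Substitute r = (1, -10, 22) + t(0, 3, -5) into the plane: 29 + (-3)t = 20, so t = 3.
Intersection: (1, -10, 22) + 3·(0, 3, -5) = (1, -1, 7).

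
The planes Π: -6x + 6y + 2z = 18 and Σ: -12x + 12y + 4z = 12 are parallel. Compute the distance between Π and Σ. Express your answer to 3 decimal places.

1.376

Rescale Σ by 1/2: -6x + 6y + 2z = 6. Then distance = |18 − 6| / √76 ≈ 1.376.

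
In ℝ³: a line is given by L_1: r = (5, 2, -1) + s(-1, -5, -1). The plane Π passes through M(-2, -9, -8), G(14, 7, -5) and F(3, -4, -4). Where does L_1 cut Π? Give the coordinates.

MG = (16, 16, 3), MF = (5, 5, 4); a normal to Π is MG × MF = (49, -49, 0).
Using M: Π has equation 49x - 49y = 343.
Substitute r = (5, 2, -1) + t(-1, -5, -1) into the plane: 147 + 196t = 343, so t = 1.
Intersection: (5, 2, -1) + 1·(-1, -5, -1) = (4, -3, -2).

(4, -3, -2)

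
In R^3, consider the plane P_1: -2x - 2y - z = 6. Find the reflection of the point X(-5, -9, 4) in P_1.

(3, -1, 8)

λ = (n·X − d)/|n|² = (24 − 6)/9 = 2.
Reflection = X − 2λn = (-5, -9, 4) − 4·(-2, -2, -1) = (3, -1, 8).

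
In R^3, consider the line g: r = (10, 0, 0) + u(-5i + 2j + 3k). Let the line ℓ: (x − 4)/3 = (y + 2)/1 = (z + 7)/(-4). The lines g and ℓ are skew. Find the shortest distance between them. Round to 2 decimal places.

ℓ has direction (3, 1, -4) through (4, -2, -7).
Common perpendicular direction n = (-5, 2, 3) × (3, 1, -4) = (-11, -11, -11).
With w = (4, -2, -7) − (10, 0, 0) = (-6, -2, -7), w · n = 165.
Distance = |w · n| / |n| = |165| / √363 ≈ 8.66.

8.66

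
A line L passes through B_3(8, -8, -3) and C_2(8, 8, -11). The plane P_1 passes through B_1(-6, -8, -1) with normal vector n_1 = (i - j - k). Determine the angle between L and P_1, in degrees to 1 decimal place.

A direction vector for L is C_2 − B_3 = (0, 16, -8).
P_1: n_1·r = n_1·B_1 gives x - y - z = 3.
sin θ = |n·v| / (|n||v|) = |-8| / (√3 · √320) = 0.25820.
θ ≈ 15.0°.

15.0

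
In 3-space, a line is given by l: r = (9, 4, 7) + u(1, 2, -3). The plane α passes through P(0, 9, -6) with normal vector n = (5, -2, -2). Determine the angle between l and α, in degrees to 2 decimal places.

19.01

α: n·r = n·P gives 5x - 2y - 2z = -6.
sin θ = |n·v| / (|n||v|) = |7| / (√33 · √14) = 0.32567.
θ ≈ 19.01°.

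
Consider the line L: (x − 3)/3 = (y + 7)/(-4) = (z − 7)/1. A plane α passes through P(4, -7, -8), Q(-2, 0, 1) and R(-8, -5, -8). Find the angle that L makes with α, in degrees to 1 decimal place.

L has direction (3, -4, 1) through (3, -7, 7).
PQ = (-6, 7, 9), PR = (-12, 2, 0); a normal to α is PQ × PR = (-18, -108, 72).
Using P: α has equation -18x - 108y + 72z = 108.
sin θ = |n·v| / (|n||v|) = |450| / (√17172 · √26) = 0.67347.
θ ≈ 42.3°.

42.3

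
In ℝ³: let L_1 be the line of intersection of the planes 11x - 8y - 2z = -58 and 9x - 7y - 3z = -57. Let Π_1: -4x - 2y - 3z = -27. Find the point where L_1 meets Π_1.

(0, 6, 5)

Direction of L_1: (11, -8, -2) × (9, -7, -3) = (10, 15, -5).
A point on L_1: solving the two plane equations with x = -4 gives (-4, 0, 7).
Substitute r = (-4, 0, 7) + t(10, 15, -5) into the plane: -5 + (-55)t = -27, so t = 2/5.
Intersection: (-4, 0, 7) + (2/5)·(10, 15, -5) = (0, 6, 5).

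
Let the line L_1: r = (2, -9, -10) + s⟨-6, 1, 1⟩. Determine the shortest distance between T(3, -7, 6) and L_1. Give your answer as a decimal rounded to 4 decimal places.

16.0378

Taking (2, -9, -10) on L_1 with direction v = (-6, 1, 1): w = T − (2, -9, -10) = (1, 2, 16), and w × v = (-14, -97, 13).
Distance = |w × v| / |v| = √9774 / √38 ≈ 16.0378.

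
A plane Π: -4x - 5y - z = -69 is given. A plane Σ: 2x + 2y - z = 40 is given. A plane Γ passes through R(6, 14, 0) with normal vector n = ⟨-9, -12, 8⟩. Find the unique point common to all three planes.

Γ: n·r = n·R gives -9x - 12y + 8z = -222.
Solving the 3×3 linear system -4x - 5y - z = -69, 2x + 2y - z = 40, -9x - 12y + 8z = -222 (e.g. by elimination or Cramer's rule, determinant = 25) gives (10, 7, -6).

(10, 7, -6)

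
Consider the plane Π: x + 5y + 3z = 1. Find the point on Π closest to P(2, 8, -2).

Foot = P − λn with λ = (n·P − d)/|n|² = (36 − 1)/35 = 1.
Foot = (2, 8, -2) − 1·(1, 5, 3) = (1, 3, -5).

(1, 3, -5)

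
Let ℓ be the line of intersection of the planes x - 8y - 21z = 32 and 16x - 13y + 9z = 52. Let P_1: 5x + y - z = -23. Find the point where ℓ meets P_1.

(-3, -7, 1)

Direction of ℓ: (1, -8, -21) × (16, -13, 9) = (-345, -345, 115).
A point on ℓ: solving the two plane equations with x = -12 gives (-12, -16, 4).
Substitute r = (-12, -16, 4) + t(-345, -345, 115) into the plane: -80 + (-2185)t = -23, so t = -3/115.
Intersection: (-12, -16, 4) + (-3/115)·(-345, -345, 115) = (-3, -7, 1).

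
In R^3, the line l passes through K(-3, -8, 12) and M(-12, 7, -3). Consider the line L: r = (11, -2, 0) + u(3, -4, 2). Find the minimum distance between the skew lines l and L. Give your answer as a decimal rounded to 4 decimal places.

A direction vector for l is M − K = (-9, 15, -15).
Common perpendicular direction n = (-9, 15, -15) × (3, -4, 2) = (-30, -27, -9).
With w = (11, -2, 0) − (-3, -8, 12) = (14, 6, -12), w · n = -474.
Distance = |w · n| / |n| = |-474| / √1710 ≈ 11.4625.

11.4625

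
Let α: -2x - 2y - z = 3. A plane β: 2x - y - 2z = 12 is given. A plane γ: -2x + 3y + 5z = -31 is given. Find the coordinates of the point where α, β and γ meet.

Solving the 3×3 linear system -2x - 2y - z = 3, 2x - y - 2z = 12, -2x + 3y + 5z = -31 (e.g. by elimination or Cramer's rule, determinant = 6) gives (-1, 4, -9).

(-1, 4, -9)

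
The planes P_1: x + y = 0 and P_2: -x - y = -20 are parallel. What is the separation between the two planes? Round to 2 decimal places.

14.14

Rescale P_2 by 1/(-1): x + y = 20. Then distance = |0 − 20| / √2 ≈ 14.14.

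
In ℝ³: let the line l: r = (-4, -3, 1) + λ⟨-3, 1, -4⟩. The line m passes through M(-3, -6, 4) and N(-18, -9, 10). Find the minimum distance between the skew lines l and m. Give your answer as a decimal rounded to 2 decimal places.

A direction vector for m is N − M = (-15, -3, 6).
Common perpendicular direction n = (-3, 1, -4) × (-15, -3, 6) = (-6, 78, 24).
With w = (-3, -6, 4) − (-4, -3, 1) = (1, -3, 3), w · n = -168.
Distance = |w · n| / |n| = |-168| / √6696 ≈ 2.05.

2.05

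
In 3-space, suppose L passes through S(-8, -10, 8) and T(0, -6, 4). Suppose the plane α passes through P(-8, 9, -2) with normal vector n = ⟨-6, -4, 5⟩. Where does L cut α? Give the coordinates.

(4, -4, 2)

A direction vector for L is T − S = (8, 4, -4).
α: n·r = n·P gives -6x - 4y + 5z = 2.
Substitute r = (-8, -10, 8) + t(8, 4, -4) into the plane: 128 + (-84)t = 2, so t = 3/2.
Intersection: (-8, -10, 8) + (3/2)·(8, 4, -4) = (4, -4, 2).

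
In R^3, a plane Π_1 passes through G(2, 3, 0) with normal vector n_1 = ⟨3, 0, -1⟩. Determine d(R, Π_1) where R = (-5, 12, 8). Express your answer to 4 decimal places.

Π_1: n_1·r = n_1·G gives 3x - z = 6.
n·R − d = (3)·(-5) + (0)·(12) + (-1)·(8) − 6 = -29; |n| = √10.
Distance = |-29| / √10 = 29/√10 ≈ 9.1706.

9.1706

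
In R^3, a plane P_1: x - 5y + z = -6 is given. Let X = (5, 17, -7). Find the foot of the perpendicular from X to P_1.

(8, 2, -4)

Foot = X − λn with λ = (n·X − d)/|n|² = (-87 − (-6))/27 = -3.
Foot = (5, 17, -7) − (-3)·(1, -5, 1) = (8, 2, -4).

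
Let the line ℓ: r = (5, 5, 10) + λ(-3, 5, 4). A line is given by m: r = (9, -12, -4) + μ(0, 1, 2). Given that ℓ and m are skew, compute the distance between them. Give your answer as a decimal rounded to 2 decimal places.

Common perpendicular direction n = (-3, 5, 4) × (0, 1, 2) = (6, 6, -3).
With w = (9, -12, -4) − (5, 5, 10) = (4, -17, -14), w · n = -36.
Distance = |w · n| / |n| = |-36| / √81 ≈ 4.00.

4.00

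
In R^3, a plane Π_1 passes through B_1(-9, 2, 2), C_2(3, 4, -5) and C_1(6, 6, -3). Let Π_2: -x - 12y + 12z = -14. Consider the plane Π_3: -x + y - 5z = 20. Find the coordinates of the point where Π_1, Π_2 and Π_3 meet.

B_1C_2 = (12, 2, -7), B_1C_1 = (15, 4, -5); a normal to Π_1 is B_1C_2 × B_1C_1 = (18, -45, 18).
Using B_1: Π_1 has equation 18x - 45y + 18z = -216.
Solving the 3×3 linear system 18x - 45y + 18z = -216, -x - 12y + 12z = -14, -x + y - 5z = 20 (e.g. by elimination or Cramer's rule, determinant = 1395) gives (-10, 0, -2).

(-10, 0, -2)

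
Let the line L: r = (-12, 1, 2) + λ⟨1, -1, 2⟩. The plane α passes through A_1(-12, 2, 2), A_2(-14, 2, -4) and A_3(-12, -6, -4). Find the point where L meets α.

A_1A_2 = (-2, 0, -6), A_1A_3 = (0, -8, -6); a normal to α is A_1A_2 × A_1A_3 = (-48, -12, 16).
Using A_1: α has equation -48x - 12y + 16z = 584.
Substitute r = (-12, 1, 2) + t(1, -1, 2) into the plane: 596 + (-4)t = 584, so t = 3.
Intersection: (-12, 1, 2) + 3·(1, -1, 2) = (-9, -2, 8).

(-9, -2, 8)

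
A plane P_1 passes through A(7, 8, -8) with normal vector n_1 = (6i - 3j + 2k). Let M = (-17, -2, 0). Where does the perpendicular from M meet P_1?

P_1: n_1·r = n_1·A gives 6x - 3y + 2z = 2.
Foot = M − λn with λ = (n·M − d)/|n|² = (-96 − 2)/49 = -2.
Foot = (-17, -2, 0) − (-2)·(6, -3, 2) = (-5, -8, 4).

(-5, -8, 4)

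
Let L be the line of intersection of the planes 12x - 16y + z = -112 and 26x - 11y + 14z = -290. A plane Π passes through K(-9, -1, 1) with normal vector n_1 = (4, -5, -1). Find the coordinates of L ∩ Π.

(-9, 0, -4)

Direction of L: (12, -16, 1) × (26, -11, 14) = (-213, -142, 284).
A point on L: solving the two plane equations with x = -18 gives (-18, -6, 8).
Π: n_1·r = n_1·K gives 4x - 5y - z = -32.
Substitute r = (-18, -6, 8) + t(-213, -142, 284) into the plane: -50 + (-426)t = -32, so t = -3/71.
Intersection: (-18, -6, 8) + (-3/71)·(-213, -142, 284) = (-9, 0, -4).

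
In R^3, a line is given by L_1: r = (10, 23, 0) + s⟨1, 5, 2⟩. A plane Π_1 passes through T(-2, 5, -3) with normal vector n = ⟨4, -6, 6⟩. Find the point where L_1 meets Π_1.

Π_1: n·r = n·T gives 4x - 6y + 6z = -56.
Substitute r = (10, 23, 0) + t(1, 5, 2) into the plane: -98 + (-14)t = -56, so t = -3.
Intersection: (10, 23, 0) + (-3)·(1, 5, 2) = (7, 8, -6).

(7, 8, -6)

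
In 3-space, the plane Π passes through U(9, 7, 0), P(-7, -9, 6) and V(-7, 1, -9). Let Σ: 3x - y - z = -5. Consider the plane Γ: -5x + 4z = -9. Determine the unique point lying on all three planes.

UP = (-16, -16, 6), UV = (-16, -6, -9); a normal to Π is UP × UV = (180, -240, -160).
Using U: Π has equation 180x - 240y - 160z = -60.
Solving the 3×3 linear system 180x - 240y - 160z = -60, 3x - y - z = -5, -5x + 4z = -9 (e.g. by elimination or Cramer's rule, determinant = 1760) gives (-3, 2, -6).

(-3, 2, -6)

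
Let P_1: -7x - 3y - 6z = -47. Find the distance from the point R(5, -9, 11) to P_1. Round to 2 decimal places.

n·R − d = (-7)·(5) + (-3)·(-9) + (-6)·(11) − (-47) = -27; |n| = √94.
Distance = |-27| / √94 = 27/√94 ≈ 2.78.

2.78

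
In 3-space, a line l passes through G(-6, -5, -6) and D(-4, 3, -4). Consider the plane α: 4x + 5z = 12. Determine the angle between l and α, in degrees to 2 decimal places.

19.35

A direction vector for l is D − G = (2, 8, 2).
sin θ = |n·v| / (|n||v|) = |18| / (√41 · √72) = 0.33129.
θ ≈ 19.35°.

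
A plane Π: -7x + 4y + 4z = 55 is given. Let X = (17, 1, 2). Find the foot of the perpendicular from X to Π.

(3, 9, 10)

Foot = X − λn with λ = (n·X − d)/|n|² = (-107 − 55)/81 = -2.
Foot = (17, 1, 2) − (-2)·(-7, 4, 4) = (3, 9, 10).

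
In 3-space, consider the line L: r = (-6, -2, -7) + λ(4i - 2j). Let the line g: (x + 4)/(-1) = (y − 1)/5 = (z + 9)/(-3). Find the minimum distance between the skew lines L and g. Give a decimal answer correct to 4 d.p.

0.5345

g has direction (-1, 5, -3) through (-4, 1, -9).
Common perpendicular direction n = (4, -2, 0) × (-1, 5, -3) = (6, 12, 18).
With w = (-4, 1, -9) − (-6, -2, -7) = (2, 3, -2), w · n = 12.
Distance = |w · n| / |n| = |12| / √504 ≈ 0.5345.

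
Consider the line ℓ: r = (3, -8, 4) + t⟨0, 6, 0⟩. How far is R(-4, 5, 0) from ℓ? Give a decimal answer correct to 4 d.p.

8.0623

Taking (3, -8, 4) on ℓ with direction v = (0, 6, 0): w = R − (3, -8, 4) = (-7, 13, -4), and w × v = (24, 0, -42).
Distance = |w × v| / |v| = √2340 / √36 ≈ 8.0623.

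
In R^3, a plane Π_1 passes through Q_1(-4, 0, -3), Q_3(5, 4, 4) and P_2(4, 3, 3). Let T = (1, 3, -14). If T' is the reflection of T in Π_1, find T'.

(-11, -5, 6)

Q_1Q_3 = (9, 4, 7), Q_1P_2 = (8, 3, 6); a normal to Π_1 is Q_1Q_3 × Q_1P_2 = (3, 2, -5).
Using Q_1: Π_1 has equation 3x + 2y - 5z = 3.
λ = (n·T − d)/|n|² = (79 − 3)/38 = 2.
Reflection = T − 2λn = (1, 3, -14) − 4·(3, 2, -5) = (-11, -5, 6).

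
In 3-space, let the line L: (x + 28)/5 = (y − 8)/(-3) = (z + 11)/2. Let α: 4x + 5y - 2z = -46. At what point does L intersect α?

L has direction (5, -3, 2) through (-28, 8, -11).
Substitute r = (-28, 8, -11) + t(5, -3, 2) into the plane: -50 + 1t = -46, so t = 4.
Intersection: (-28, 8, -11) + 4·(5, -3, 2) = (-8, -4, -3).

(-8, -4, -3)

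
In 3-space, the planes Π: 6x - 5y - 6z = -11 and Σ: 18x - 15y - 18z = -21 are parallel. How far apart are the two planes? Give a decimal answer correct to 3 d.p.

Rescale Σ by 1/3: 6x - 5y - 6z = -7. Then distance = |-11 − (-7)| / √97 ≈ 0.406.

0.406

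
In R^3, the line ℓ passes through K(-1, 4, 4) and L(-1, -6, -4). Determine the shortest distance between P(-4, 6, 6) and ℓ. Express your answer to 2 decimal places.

3.02

A direction vector for ℓ is L − K = (0, -10, -8).
Taking (-1, 4, 4) on ℓ with direction v = (0, -10, -8): w = P − (-1, 4, 4) = (-3, 2, 2), and w × v = (4, -24, 30).
Distance = |w × v| / |v| = √1492 / √164 ≈ 3.02.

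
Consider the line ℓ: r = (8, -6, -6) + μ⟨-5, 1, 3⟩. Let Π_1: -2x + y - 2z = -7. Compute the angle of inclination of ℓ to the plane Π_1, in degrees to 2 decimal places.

16.36

sin θ = |n·v| / (|n||v|) = |5| / (√9 · √35) = 0.28172.
θ ≈ 16.36°.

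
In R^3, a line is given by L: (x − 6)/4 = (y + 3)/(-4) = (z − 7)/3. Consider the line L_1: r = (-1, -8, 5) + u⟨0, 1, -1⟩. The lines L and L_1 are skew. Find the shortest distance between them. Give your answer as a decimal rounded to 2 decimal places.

L has direction (4, -4, 3) through (6, -3, 7).
Common perpendicular direction n = (4, -4, 3) × (0, 1, -1) = (1, 4, 4).
With w = (-1, -8, 5) − (6, -3, 7) = (-7, -5, -2), w · n = -35.
Distance = |w · n| / |n| = |-35| / √33 ≈ 6.09.

6.09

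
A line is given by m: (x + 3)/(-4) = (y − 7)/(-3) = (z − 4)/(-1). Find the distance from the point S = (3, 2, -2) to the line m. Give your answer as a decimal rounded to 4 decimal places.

9.8313

m has direction (-4, -3, -1) through (-3, 7, 4).
Taking (-3, 7, 4) on m with direction v = (-4, -3, -1): w = S − (-3, 7, 4) = (6, -5, -6), and w × v = (-13, 30, -38).
Distance = |w × v| / |v| = √2513 / √26 ≈ 9.8313.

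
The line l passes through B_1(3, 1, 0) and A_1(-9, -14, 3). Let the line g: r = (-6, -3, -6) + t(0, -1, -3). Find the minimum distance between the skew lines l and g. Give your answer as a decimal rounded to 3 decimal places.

5.883

A direction vector for l is A_1 − B_1 = (-12, -15, 3).
Common perpendicular direction n = (-12, -15, 3) × (0, -1, -3) = (48, -36, 12).
With w = (-6, -3, -6) − (3, 1, 0) = (-9, -4, -6), w · n = -360.
Distance = |w · n| / |n| = |-360| / √3744 ≈ 5.883.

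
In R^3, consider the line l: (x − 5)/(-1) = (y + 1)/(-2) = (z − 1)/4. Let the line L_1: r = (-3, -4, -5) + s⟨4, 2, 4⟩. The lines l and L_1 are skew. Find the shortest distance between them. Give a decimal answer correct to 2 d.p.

l has direction (-1, -2, 4) through (5, -1, 1).
Common perpendicular direction n = (-1, -2, 4) × (4, 2, 4) = (-16, 20, 6).
With w = (-3, -4, -5) − (5, -1, 1) = (-8, -3, -6), w · n = 32.
Distance = |w · n| / |n| = |32| / √692 ≈ 1.22.

1.22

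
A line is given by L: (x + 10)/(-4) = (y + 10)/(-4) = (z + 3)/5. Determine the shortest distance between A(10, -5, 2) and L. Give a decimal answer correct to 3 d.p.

L has direction (-4, -4, 5) through (-10, -10, -3).
Taking (-10, -10, -3) on L with direction v = (-4, -4, 5): w = A − (-10, -10, -3) = (20, 5, 5), and w × v = (45, -120, -60).
Distance = |w × v| / |v| = √20025 / √57 ≈ 18.743.

18.743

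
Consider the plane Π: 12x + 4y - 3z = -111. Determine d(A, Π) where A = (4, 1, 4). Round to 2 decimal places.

11.62

n·A − d = (12)·(4) + (4)·(1) + (-3)·(4) − (-111) = 151; |n| = √169.
Distance = |151| / √169 = 151/√169 ≈ 11.62.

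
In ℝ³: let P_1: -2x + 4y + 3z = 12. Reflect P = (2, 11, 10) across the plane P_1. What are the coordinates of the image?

λ = (n·P − d)/|n|² = (70 − 12)/29 = 2.
Reflection = P − 2λn = (2, 11, 10) − 4·(-2, 4, 3) = (10, -5, -2).

(10, -5, -2)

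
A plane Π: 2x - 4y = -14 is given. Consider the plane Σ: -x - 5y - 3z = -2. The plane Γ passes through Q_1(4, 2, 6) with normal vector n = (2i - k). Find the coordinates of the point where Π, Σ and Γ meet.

Γ: n·r = n·Q_1 gives 2x - z = 2.
Solving the 3×3 linear system 2x - 4y = -14, -x - 5y - 3z = -2, 2x - z = 2 (e.g. by elimination or Cramer's rule, determinant = 38) gives (-1, 3, -4).

(-1, 3, -4)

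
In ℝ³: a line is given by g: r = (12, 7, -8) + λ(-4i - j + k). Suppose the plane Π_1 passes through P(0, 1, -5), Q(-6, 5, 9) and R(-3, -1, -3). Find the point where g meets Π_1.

PQ = (-6, 4, 14), PR = (-3, -2, 2); a normal to Π_1 is PQ × PR = (36, -30, 24).
Using P: Π_1 has equation 36x - 30y + 24z = -150.
Substitute r = (12, 7, -8) + t(-4, -1, 1) into the plane: 30 + (-90)t = -150, so t = 2.
Intersection: (12, 7, -8) + 2·(-4, -1, 1) = (4, 5, -6).

(4, 5, -6)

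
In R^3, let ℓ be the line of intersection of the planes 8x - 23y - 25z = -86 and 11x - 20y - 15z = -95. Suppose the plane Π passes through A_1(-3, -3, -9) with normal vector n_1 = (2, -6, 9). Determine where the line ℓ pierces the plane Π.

Direction of ℓ: (8, -23, -25) × (11, -20, -15) = (-155, -155, 93).
A point on ℓ: solving the two plane equations with x = 20 gives (20, 27, -15).
Π: n_1·r = n_1·A_1 gives 2x - 6y + 9z = -69.
Substitute r = (20, 27, -15) + t(-155, -155, 93) into the plane: -257 + 1457t = -69, so t = 4/31.
Intersection: (20, 27, -15) + (4/31)·(-155, -155, 93) = (0, 7, -3).

(0, 7, -3)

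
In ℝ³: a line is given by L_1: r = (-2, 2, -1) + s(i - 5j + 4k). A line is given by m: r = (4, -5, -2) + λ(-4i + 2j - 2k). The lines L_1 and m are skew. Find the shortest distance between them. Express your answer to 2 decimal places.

Common perpendicular direction n = (1, -5, 4) × (-4, 2, -2) = (2, -14, -18).
With w = (4, -5, -2) − (-2, 2, -1) = (6, -7, -1), w · n = 128.
Distance = |w · n| / |n| = |128| / √524 ≈ 5.59.

5.59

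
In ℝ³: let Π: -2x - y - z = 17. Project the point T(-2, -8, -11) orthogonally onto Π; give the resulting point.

Foot = T − λn with λ = (n·T − d)/|n|² = (23 − 17)/6 = 1.
Foot = (-2, -8, -11) − 1·(-2, -1, -1) = (0, -7, -10).

(0, -7, -10)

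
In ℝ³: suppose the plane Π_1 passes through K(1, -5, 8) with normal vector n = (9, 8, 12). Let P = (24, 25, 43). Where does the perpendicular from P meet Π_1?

Π_1: n·r = n·K gives 9x + 8y + 12z = 65.
Foot = P − λn with λ = (n·P − d)/|n|² = (932 − 65)/289 = 3.
Foot = (24, 25, 43) − 3·(9, 8, 12) = (-3, 1, 7).

(-3, 1, 7)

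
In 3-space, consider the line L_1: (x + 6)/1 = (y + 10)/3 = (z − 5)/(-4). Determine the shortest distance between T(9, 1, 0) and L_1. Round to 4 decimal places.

13.8980

L_1 has direction (1, 3, -4) through (-6, -10, 5).
Taking (-6, -10, 5) on L_1 with direction v = (1, 3, -4): w = T − (-6, -10, 5) = (15, 11, -5), and w × v = (-29, 55, 34).
Distance = |w × v| / |v| = √5022 / √26 ≈ 13.8980.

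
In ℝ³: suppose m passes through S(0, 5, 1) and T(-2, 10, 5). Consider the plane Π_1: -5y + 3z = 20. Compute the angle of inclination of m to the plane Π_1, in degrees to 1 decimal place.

A direction vector for m is T − S = (-2, 5, 4).
sin θ = |n·v| / (|n||v|) = |-13| / (√34 · √45) = 0.33235.
θ ≈ 19.4°.

19.4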